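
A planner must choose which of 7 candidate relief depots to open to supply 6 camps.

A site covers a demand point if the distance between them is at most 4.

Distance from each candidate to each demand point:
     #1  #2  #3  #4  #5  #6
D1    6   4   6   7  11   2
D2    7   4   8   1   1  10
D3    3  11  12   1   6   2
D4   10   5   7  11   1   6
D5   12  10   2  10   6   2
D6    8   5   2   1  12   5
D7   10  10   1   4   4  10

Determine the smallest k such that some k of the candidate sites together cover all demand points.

3

Coverage sets (demand points within 4 of each site):
  D1: {#2, #6}
  D2: {#2, #4, #5}
  D3: {#1, #4, #6}
  D4: {#5}
  D5: {#3, #6}
  D6: {#3, #4}
  D7: {#3, #4, #5}
No 2 sites suffice: every size-2 union leaves at least one demand point uncovered.
But {D1, D3, D7} covers everything, so the minimum is 3.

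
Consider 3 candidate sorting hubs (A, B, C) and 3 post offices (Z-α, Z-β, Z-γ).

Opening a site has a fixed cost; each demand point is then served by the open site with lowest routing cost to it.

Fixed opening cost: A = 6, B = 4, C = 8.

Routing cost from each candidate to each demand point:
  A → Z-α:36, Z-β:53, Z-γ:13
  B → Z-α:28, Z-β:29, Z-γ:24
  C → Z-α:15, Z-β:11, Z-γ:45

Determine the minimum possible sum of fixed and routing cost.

Open {A, C}: assign each demand point to its cheapest open site.
  Z-α→C 15, Z-β→C 11, Z-γ→A 13
  routing cost 39, fixed 14 → total 53.
Compare {A, B, C}: routing cost 39 + fixed 18 = 57.
Compare {B, C}: routing cost 50 + fixed 12 = 62.
Compare {C}: routing cost 71 + fixed 8 = 79.
All other subsets cost ≥ 57. Minimum total cost: 53.

53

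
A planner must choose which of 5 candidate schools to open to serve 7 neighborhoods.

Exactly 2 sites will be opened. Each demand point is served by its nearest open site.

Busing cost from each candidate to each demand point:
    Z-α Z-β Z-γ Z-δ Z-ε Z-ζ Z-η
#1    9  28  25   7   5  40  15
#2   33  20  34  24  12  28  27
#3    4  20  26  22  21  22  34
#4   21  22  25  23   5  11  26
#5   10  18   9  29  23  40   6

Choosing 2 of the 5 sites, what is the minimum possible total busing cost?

82

Open {#4, #5}.
  Z-α→#5 10, Z-β→#5 18, Z-γ→#5 9, Z-δ→#4 23, Z-ε→#4 5, Z-ζ→#4 11, Z-η→#5 6  ⇒ total 82.
Compare {#1, #4}: total 94.
Compare {#1, #5}: total 94.
No size-2 selection does better; minimum is 82.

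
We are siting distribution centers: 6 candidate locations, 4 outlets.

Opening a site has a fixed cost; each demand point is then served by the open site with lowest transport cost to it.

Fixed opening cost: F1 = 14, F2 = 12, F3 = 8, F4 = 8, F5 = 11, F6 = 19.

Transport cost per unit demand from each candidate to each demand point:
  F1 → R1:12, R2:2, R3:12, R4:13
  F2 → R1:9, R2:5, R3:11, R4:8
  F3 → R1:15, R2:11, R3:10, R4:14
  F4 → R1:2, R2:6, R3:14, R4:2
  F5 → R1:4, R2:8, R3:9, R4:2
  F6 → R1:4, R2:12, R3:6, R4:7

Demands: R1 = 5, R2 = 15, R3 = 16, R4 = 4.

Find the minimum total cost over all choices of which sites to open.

Open {F1, F4, F6}: assign each demand point to its cheapest open site.
  R1→F4 5×2=10, R2→F1 15×2=30, R3→F6 16×6=96, R4→F4 4×2=8
  transport cost 144, fixed 41 → total 185.
Compare {F1, F3, F4, F6}: transport cost 144 + fixed 49 = 193.
Compare {F1, F4, F5, F6}: transport cost 144 + fixed 52 = 196.
Compare {F1, F2, F4, F6}: transport cost 144 + fixed 53 = 197.
All other subsets cost ≥ 193. Minimum total cost: 185.

185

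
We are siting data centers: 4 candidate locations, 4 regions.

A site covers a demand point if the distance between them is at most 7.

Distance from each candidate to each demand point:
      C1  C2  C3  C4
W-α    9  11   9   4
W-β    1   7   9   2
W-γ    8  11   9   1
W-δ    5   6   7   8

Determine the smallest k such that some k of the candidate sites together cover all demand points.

Coverage sets (demand points within 7 of each site):
  W-α: {C4}
  W-β: {C1, C2, C4}
  W-γ: {C4}
  W-δ: {C1, C2, C3}
No single site covers all 4 demand points.
But {W-α, W-δ} covers everything, so the minimum is 2.

2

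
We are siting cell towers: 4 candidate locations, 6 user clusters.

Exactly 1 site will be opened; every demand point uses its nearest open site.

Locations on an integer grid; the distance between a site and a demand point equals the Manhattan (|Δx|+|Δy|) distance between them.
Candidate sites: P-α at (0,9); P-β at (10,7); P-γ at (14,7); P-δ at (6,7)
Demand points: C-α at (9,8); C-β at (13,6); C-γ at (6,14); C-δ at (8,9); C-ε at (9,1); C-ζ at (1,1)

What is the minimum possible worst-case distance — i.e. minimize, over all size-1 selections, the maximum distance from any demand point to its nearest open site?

11

Open {P-δ}.
  Farthest demand point is C-ζ at distance 11 (to P-δ); all others are ≤ 11.
With {P-β} the worst case is 15.
With {P-α} the worst case is 17.
No size-1 selection achieves below 11.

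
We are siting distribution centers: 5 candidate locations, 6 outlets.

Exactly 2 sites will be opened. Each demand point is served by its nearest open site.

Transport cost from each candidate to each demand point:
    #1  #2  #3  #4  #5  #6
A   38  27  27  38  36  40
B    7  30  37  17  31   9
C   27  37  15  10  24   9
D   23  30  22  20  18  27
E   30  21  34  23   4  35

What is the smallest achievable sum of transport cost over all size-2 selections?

86

Open {C, E}.
  #1→C 27, #2→E 21, #3→C 15, #4→C 10, #5→E 4, #6→C 9  ⇒ total 86.
Compare {B, E}: total 92.
Compare {B, C}: total 95.
No size-2 selection does better; minimum is 86.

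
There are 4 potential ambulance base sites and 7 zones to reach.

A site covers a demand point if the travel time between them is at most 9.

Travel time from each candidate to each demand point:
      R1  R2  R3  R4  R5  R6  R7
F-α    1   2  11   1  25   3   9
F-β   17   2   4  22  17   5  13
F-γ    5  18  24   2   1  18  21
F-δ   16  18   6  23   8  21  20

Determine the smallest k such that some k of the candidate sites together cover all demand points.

Coverage sets (demand points within 9 of each site):
  F-α: {R1, R2, R4, R6, R7}
  F-β: {R2, R3, R6}
  F-γ: {R1, R4, R5}
  F-δ: {R3, R5}
No single site covers all 7 demand points.
But {F-α, F-δ} covers everything, so the minimum is 2.

2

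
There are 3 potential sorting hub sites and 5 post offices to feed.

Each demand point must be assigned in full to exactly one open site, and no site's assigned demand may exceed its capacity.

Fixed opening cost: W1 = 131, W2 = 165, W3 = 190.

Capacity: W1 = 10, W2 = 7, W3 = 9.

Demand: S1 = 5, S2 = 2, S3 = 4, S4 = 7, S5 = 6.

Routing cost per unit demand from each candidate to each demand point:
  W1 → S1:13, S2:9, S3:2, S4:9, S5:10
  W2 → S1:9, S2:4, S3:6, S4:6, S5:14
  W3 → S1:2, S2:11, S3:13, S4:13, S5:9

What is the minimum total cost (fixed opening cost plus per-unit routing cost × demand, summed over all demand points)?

628

Open {W1, W2, W3}; cheapest assignment that respects the capacities:
  W1 (cap 10, load 10): S3, S5 — cost 4×2 + 6×10 = 68
  W2 (cap 7, load 7): S4 — cost 7×6 = 42
  W3 (cap 9, load 7): S1, S2 — cost 5×2 + 2×11 = 32
  Shipping 142, fixed 486 → total 628.
  Any other capacity-feasible assignment to {W1, W2, W3} ships for at least 142.
Total demand is 24 and no other set of sites has combined capacity ≥ 24, so {W1, W2, W3} is the only feasible choice of open sites. Minimum: 628.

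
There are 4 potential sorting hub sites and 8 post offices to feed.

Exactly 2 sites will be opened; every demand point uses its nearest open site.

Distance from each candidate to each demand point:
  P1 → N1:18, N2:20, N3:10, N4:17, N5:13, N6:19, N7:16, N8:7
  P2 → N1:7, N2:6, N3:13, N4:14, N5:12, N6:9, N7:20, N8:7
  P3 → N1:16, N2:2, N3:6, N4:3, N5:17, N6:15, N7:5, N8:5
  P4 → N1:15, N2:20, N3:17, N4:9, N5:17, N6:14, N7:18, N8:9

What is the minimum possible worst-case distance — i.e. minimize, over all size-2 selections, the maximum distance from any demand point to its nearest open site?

12

Open {P2, P3}.
  Farthest demand point is N5 at distance 12 (to P2); all others are ≤ 12.
With {P1, P2} the worst case is 16.
With {P1, P3} the worst case is 16.
No size-2 selection achieves below 12.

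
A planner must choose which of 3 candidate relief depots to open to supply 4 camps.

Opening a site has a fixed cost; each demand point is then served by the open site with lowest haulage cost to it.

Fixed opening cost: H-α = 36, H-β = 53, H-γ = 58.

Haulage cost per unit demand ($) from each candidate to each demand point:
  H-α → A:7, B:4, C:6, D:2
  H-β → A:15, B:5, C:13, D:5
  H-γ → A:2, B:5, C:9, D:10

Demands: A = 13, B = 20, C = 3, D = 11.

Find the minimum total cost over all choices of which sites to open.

Open {H-α, H-γ}: assign each demand point to its cheapest open site.
  A→H-γ 13×2=26, B→H-α 20×4=80, C→H-α 3×6=18, D→H-α 11×2=22
  haulage cost 146, fixed 94 → total 240.
Compare {H-α}: haulage cost 211 + fixed 36 = 247.
Compare {H-α, H-β, H-γ}: haulage cost 146 + fixed 147 = 293.
Compare {H-α, H-β}: haulage cost 211 + fixed 89 = 300.
All other subsets cost ≥ 247. Minimum total cost: 240.

240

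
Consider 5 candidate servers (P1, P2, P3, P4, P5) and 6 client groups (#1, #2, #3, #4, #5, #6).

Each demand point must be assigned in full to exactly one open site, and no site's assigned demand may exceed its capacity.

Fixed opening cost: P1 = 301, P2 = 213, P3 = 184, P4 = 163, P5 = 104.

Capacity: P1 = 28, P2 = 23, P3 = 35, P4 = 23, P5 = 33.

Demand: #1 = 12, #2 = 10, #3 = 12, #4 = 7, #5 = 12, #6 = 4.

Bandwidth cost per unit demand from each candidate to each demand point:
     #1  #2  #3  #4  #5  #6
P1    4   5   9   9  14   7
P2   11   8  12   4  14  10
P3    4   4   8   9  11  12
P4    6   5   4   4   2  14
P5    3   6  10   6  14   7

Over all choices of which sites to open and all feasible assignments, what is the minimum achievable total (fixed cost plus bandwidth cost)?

639

Open {P3, P4}; cheapest assignment that respects the capacities:
  P3 (cap 35, load 34): #1, #2, #3 — cost 12×4 + 10×4 + 12×8 = 184
  P4 (cap 23, load 23): #4, #5, #6 — cost 7×4 + 12×2 + 4×14 = 108
  Shipping 292, fixed 347 → total 639.
  Any other capacity-feasible assignment to {P3, P4} ships for at least 292.
Compare {P3, P5}: its best feasible assignment gives total 662.
Compare {P3, P4, P5}: its best feasible assignment gives total 703.
Every other set of open sites that can feasibly serve all demand totals ≥ 662 even under its best assignment. Minimum: 639.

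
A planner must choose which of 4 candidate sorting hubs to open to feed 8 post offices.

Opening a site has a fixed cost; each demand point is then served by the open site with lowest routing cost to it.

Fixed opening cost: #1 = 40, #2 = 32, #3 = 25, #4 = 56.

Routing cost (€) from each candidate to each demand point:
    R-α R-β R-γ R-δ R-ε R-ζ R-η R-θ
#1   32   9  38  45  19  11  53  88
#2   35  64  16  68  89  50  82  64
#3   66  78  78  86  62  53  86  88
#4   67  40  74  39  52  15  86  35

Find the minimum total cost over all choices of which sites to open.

Open {#1, #2}: assign each demand point to its cheapest open site.
  R-α→#1 32, R-β→#1 9, R-γ→#2 16, R-δ→#1 45, R-ε→#1 19, R-ζ→#1 11, R-η→#1 53, R-θ→#2 64
  routing cost 249, fixed 72 → total 321.
Compare {#1, #4}: routing cost 236 + fixed 96 = 332.
Compare {#1}: routing cost 295 + fixed 40 = 335.
Compare {#1, #2, #4}: routing cost 214 + fixed 128 = 342.
All other subsets cost ≥ 332. Minimum total cost: 321.

321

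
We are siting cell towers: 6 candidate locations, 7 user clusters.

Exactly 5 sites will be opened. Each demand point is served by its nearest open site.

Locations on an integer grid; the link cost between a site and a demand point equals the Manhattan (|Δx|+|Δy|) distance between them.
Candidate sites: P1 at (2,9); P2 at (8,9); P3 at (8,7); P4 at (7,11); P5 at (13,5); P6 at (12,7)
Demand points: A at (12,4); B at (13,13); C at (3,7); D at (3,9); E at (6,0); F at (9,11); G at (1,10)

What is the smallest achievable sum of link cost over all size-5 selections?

Open {P1, P3, P4, P5, P6}.
  A→P5 2, B→P6 7, C→P1 3, D→P1 1, E→P3 9, F→P4 2, G→P1 2  ⇒ total 26.
Compare {P1, P2, P3, P4, P5}: total 27.
Compare {P1, P2, P3, P4, P6}: total 27.
No size-5 selection does better; minimum is 26.

26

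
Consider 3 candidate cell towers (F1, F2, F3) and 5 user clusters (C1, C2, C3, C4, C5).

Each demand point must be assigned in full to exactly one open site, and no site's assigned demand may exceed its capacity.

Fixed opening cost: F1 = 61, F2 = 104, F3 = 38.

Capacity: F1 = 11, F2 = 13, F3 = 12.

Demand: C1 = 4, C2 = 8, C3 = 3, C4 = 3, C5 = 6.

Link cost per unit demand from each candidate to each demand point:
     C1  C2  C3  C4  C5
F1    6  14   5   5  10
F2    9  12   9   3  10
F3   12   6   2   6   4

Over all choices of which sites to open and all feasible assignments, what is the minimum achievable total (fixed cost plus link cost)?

Open {F2, F3}; cheapest assignment that respects the capacities:
  F2 (cap 13, load 13): C1, C4, C5 — cost 4×9 + 3×3 + 6×10 = 105
  F3 (cap 12, load 11): C2, C3 — cost 8×6 + 3×2 = 54
  Shipping 159, fixed 142 → total 301.
  Any other capacity-feasible assignment to {F2, F3} ships for at least 159.
Compare {F1, F2, F3}: its best feasible assignment gives total 350.
Compare {F1, F2}: its best feasible assignment gives total 397.
Every other set of open sites that can feasibly serve all demand totals ≥ 350 even under its best assignment. Minimum: 301.

301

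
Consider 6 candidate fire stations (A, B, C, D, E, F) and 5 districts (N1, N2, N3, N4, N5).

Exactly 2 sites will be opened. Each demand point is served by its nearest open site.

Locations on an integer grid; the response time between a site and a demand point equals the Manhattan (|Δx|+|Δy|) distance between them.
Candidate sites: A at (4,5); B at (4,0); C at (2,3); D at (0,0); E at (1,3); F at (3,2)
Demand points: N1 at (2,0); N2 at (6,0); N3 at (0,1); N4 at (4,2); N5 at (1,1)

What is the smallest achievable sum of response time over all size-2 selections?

Open {B, D}.
  N1→B 2, N2→B 2, N3→D 1, N4→B 2, N5→D 2  ⇒ total 9.
Compare {B, E}: total 11.
Compare {D, F}: total 11.
No size-2 selection does better; minimum is 9.

9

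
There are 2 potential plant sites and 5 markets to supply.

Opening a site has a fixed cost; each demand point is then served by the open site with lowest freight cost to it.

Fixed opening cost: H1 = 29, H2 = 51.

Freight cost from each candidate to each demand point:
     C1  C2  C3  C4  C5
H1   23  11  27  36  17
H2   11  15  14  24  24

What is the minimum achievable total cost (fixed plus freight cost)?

Open {H2}: assign each demand point to its cheapest open site.
  C1→H2 11, C2→H2 15, C3→H2 14, C4→H2 24, C5→H2 24
  freight cost 88, fixed 51 → total 139.
Compare {H1}: freight cost 114 + fixed 29 = 143.
Compare {H1, H2}: freight cost 77 + fixed 80 = 157.

139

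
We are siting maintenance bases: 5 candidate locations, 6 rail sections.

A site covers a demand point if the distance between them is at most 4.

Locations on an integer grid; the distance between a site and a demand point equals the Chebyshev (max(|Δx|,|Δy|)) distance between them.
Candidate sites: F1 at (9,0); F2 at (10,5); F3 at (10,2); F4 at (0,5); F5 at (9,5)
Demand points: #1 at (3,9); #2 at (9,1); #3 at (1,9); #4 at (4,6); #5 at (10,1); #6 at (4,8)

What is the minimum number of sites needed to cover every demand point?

Coverage sets (demand points within 4 of each site):
  F1: {#2, #5}
  F2: {#2, #5}
  F3: {#2, #5}
  F4: {#1, #3, #4, #6}
  F5: {#2, #5}
No single site covers all 6 demand points.
But {F1, F4} covers everything, so the minimum is 2.

2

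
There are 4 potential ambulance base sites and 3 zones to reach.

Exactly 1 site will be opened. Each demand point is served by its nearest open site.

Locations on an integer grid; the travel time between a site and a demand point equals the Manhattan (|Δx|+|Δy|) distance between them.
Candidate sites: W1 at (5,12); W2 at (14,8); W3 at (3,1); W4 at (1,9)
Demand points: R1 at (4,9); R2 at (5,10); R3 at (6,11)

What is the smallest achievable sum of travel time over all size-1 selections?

Open {W1}.
  R1→W1 4, R2→W1 2, R3→W1 2  ⇒ total 8.
Compare {W4}: total 15.
Compare {W2}: total 33.
No size-1 selection does better; minimum is 8.

8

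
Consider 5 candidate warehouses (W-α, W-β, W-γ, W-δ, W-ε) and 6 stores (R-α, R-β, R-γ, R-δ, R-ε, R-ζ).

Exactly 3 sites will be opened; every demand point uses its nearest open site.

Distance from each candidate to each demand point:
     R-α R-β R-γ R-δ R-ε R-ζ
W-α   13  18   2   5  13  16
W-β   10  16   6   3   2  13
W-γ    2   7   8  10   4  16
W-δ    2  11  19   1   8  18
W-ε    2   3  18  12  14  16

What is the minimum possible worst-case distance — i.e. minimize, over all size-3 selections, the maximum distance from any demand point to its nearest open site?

Open {W-α, W-β, W-γ}.
  Farthest demand point is R-ζ at distance 13 (to W-β); all others are ≤ 13.
With {W-α, W-β, W-δ} the worst case is 13.
With {W-α, W-β, W-ε} the worst case is 13.
No size-3 selection achieves below 13.

13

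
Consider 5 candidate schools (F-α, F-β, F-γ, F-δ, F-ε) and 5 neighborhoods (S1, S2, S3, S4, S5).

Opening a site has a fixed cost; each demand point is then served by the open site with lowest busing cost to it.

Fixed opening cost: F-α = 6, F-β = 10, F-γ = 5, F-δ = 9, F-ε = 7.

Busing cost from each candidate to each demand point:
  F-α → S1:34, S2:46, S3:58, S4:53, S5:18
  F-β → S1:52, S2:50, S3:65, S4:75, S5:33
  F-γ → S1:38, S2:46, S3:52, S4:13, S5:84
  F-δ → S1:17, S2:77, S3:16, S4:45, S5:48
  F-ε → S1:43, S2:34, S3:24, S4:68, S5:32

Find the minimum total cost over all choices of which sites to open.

125

Open {F-α, F-γ, F-δ, F-ε}: assign each demand point to its cheapest open site.
  S1→F-δ 17, S2→F-ε 34, S3→F-δ 16, S4→F-γ 13, S5→F-α 18
  busing cost 98, fixed 27 → total 125.
Compare {F-α, F-γ, F-δ}: busing cost 110 + fixed 20 = 130.
Compare {F-γ, F-δ, F-ε}: busing cost 112 + fixed 21 = 133.
Compare {F-α, F-β, F-γ, F-δ, F-ε}: busing cost 98 + fixed 37 = 135.
All other subsets cost ≥ 130. Minimum total cost: 125.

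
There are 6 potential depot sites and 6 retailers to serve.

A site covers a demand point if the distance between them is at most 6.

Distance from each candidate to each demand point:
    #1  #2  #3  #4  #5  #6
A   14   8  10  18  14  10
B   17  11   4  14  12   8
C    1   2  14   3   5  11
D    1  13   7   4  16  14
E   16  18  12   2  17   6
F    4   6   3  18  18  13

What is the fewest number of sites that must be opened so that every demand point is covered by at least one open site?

Coverage sets (demand points within 6 of each site):
  A: {}
  B: {#3}
  C: {#1, #2, #4, #5}
  D: {#1, #4}
  E: {#4, #6}
  F: {#1, #2, #3}
No 2 sites suffice: every size-2 union leaves at least one demand point uncovered.
But {B, C, E} covers everything, so the minimum is 3.

3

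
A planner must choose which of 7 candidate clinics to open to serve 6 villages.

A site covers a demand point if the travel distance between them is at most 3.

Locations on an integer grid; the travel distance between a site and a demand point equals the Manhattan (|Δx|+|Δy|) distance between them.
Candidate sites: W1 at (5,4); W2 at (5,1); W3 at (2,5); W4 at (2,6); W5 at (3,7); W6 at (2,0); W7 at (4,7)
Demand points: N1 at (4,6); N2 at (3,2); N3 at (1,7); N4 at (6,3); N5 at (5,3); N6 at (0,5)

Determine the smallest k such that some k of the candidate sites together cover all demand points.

Coverage sets (demand points within 3 of each site):
  W1: {N1, N4, N5}
  W2: {N2, N4, N5}
  W3: {N1, N3, N6}
  W4: {N1, N3, N6}
  W5: {N1, N3}
  W6: {N2}
  W7: {N1, N3}
No single site covers all 6 demand points.
But {W2, W3} covers everything, so the minimum is 2.

2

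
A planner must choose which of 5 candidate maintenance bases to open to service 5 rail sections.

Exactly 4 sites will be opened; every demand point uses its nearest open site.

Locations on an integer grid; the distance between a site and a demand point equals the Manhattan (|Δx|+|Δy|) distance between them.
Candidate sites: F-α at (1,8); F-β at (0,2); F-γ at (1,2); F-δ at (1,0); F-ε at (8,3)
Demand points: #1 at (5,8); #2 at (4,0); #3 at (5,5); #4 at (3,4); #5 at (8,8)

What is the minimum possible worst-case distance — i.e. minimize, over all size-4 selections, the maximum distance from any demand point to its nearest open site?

Open {F-α, F-β, F-γ, F-ε}.
  Farthest demand point is #2 at distance 5 (to F-γ); all others are ≤ 5.
With {F-α, F-β, F-δ, F-ε} the worst case is 5.
With {F-α, F-γ, F-δ, F-ε} the worst case is 5.
No size-4 selection achieves below 5.

5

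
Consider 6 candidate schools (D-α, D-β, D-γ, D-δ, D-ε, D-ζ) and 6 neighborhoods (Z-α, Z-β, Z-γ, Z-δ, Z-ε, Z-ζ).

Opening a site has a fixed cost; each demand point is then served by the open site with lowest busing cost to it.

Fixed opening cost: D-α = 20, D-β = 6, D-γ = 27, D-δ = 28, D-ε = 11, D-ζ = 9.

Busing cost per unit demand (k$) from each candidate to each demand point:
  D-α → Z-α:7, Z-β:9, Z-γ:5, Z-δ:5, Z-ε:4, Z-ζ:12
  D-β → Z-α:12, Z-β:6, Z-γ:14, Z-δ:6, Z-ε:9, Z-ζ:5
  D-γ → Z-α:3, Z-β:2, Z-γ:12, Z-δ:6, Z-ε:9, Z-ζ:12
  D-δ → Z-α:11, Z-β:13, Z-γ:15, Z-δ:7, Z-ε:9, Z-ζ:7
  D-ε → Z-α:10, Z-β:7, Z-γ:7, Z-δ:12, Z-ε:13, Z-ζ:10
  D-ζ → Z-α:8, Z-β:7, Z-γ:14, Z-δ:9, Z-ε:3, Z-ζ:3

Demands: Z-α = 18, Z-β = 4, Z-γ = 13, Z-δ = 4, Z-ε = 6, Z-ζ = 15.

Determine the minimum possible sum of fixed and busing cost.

266

Open {D-α, D-γ, D-ζ}: assign each demand point to its cheapest open site.
  Z-α→D-γ 18×3=54, Z-β→D-γ 4×2=8, Z-γ→D-α 13×5=65, Z-δ→D-α 4×5=20, Z-ε→D-ζ 6×3=18, Z-ζ→D-ζ 15×3=45
  busing cost 210, fixed 56 → total 266.
Compare {D-α, D-β, D-γ, D-ζ}: busing cost 210 + fixed 62 = 272.
Compare {D-α, D-γ, D-ε, D-ζ}: busing cost 210 + fixed 67 = 277.
Compare {D-α, D-β, D-γ, D-ε, D-ζ}: busing cost 210 + fixed 73 = 283.
All other subsets cost ≥ 272. Minimum total cost: 266.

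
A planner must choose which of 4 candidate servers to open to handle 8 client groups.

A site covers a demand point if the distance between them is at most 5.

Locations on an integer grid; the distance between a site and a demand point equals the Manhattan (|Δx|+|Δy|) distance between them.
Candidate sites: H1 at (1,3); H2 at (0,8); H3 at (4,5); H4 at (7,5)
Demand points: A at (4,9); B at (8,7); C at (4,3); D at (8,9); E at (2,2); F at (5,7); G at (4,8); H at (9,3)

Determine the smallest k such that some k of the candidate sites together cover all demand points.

2

Coverage sets (demand points within 5 of each site):
  H1: {C, E}
  H2: {A, G}
  H3: {A, C, E, F, G}
  H4: {B, C, D, F, H}
No single site covers all 8 demand points.
But {H3, H4} covers everything, so the minimum is 2.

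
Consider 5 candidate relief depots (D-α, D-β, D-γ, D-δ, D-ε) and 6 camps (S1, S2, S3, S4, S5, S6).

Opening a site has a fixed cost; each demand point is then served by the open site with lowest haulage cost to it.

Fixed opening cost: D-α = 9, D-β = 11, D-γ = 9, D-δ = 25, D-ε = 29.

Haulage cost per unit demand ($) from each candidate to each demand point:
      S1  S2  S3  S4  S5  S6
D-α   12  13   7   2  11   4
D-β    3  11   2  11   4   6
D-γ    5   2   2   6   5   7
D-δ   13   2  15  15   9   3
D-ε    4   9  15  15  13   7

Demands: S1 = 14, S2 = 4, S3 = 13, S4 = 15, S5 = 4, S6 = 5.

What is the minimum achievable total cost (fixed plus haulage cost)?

Open {D-α, D-β, D-γ}: assign each demand point to its cheapest open site.
  S1→D-β 14×3=42, S2→D-γ 4×2=8, S3→D-β 13×2=26, S4→D-α 15×2=30, S5→D-β 4×4=16, S6→D-α 5×4=20
  haulage cost 142, fixed 29 → total 171.
Compare {D-α, D-β, D-δ}: haulage cost 137 + fixed 45 = 182.
Compare {D-α, D-β, D-γ, D-δ}: haulage cost 137 + fixed 54 = 191.
Compare {D-α, D-γ}: haulage cost 174 + fixed 18 = 192.
All other subsets cost ≥ 182. Minimum total cost: 171.

171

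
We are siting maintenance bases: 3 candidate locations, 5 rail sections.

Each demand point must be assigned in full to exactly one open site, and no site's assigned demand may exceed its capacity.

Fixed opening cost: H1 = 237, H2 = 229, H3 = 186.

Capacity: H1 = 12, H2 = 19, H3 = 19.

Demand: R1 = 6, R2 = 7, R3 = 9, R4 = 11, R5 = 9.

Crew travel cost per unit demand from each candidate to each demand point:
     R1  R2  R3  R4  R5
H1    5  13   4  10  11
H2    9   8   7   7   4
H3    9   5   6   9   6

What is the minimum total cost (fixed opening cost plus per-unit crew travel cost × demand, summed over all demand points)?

908

Open {H1, H2, H3}; cheapest assignment that respects the capacities:
  H1 (cap 12, load 9): R3 — cost 9×4 = 36
  H2 (cap 19, load 17): R1, R4 — cost 6×9 + 11×7 = 131
  H3 (cap 19, load 16): R2, R5 — cost 7×5 + 9×6 = 89
  Shipping 256, fixed 652 → total 908.
  Any other capacity-feasible assignment to {H1, H2, H3} ships for at least 256.
Total demand is 42 and no other set of sites has combined capacity ≥ 42, so {H1, H2, H3} is the only feasible choice of open sites. Minimum: 908.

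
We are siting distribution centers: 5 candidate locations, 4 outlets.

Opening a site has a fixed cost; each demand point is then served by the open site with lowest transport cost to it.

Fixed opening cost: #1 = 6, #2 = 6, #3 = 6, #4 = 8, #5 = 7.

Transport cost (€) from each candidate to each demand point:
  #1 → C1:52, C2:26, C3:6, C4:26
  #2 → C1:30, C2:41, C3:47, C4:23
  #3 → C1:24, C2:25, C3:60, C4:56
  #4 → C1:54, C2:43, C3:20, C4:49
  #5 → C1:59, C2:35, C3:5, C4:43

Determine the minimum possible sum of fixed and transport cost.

93

Open {#1, #3}: assign each demand point to its cheapest open site.
  C1→#3 24, C2→#3 25, C3→#1 6, C4→#1 26
  transport cost 81, fixed 12 → total 93.
Compare {#1, #2, #3}: transport cost 78 + fixed 18 = 96.
Compare {#2, #3, #5}: transport cost 77 + fixed 19 = 96.
Compare {#1, #2}: transport cost 85 + fixed 12 = 97.
All other subsets cost ≥ 96. Minimum total cost: 93.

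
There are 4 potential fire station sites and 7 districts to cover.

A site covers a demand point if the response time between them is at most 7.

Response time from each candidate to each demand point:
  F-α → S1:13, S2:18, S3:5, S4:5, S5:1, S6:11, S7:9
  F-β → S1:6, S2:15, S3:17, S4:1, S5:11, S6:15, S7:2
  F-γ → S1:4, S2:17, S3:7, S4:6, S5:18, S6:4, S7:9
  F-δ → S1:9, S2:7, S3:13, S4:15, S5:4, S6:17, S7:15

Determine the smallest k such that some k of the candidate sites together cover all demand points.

Coverage sets (demand points within 7 of each site):
  F-α: {S3, S4, S5}
  F-β: {S1, S4, S7}
  F-γ: {S1, S3, S4, S6}
  F-δ: {S2, S5}
No 2 sites suffice: every size-2 union leaves at least one demand point uncovered.
But {F-β, F-γ, F-δ} covers everything, so the minimum is 3.

3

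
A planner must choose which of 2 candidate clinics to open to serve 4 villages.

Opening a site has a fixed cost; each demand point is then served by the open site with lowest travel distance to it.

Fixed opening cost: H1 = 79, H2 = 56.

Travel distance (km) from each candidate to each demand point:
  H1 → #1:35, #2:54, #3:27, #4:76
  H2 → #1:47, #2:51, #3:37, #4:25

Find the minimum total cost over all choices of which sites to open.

Open {H2}: assign each demand point to its cheapest open site.
  #1→H2 47, #2→H2 51, #3→H2 37, #4→H2 25
  travel distance 160, fixed 56 → total 216.
Compare {H1}: travel distance 192 + fixed 79 = 271.
Compare {H1, H2}: travel distance 138 + fixed 135 = 273.

216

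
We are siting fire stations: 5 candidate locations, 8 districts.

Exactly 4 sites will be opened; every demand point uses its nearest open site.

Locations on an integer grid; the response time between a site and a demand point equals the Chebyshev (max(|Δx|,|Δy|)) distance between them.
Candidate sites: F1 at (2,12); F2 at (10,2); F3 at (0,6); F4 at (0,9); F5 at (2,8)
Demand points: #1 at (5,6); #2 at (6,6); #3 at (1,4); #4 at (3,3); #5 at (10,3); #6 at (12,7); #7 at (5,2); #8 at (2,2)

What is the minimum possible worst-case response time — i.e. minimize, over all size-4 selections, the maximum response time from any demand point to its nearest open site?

Open {F1, F2, F3, F4}.
  Farthest demand point is #1 at response time 5 (to F2); all others are ≤ 5.
With {F1, F2, F3, F5} the worst case is 5.
With {F2, F3, F4, F5} the worst case is 5.
No size-4 selection achieves below 5.

5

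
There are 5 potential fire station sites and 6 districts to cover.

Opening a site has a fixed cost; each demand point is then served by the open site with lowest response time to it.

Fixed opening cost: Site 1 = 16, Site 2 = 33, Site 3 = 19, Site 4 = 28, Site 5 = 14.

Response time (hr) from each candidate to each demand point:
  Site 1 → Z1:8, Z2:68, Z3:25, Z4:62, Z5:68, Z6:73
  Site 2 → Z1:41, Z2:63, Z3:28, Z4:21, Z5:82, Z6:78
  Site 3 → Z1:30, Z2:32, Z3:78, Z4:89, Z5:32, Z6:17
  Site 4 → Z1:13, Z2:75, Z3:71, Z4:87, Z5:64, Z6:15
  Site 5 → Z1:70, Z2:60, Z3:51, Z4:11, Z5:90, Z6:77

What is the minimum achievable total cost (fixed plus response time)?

174

Open {Site 1, Site 3, Site 5}: assign each demand point to its cheapest open site.
  Z1→Site 1 8, Z2→Site 3 32, Z3→Site 1 25, Z4→Site 5 11, Z5→Site 3 32, Z6→Site 3 17
  response time 125, fixed 49 → total 174.
Compare {Site 1, Site 3, Site 4, Site 5}: response time 123 + fixed 77 = 200.
Compare {Site 1, Site 2, Site 3}: response time 135 + fixed 68 = 203.
Compare {Site 3, Site 5}: response time 173 + fixed 33 = 206.
All other subsets cost ≥ 200. Minimum total cost: 174.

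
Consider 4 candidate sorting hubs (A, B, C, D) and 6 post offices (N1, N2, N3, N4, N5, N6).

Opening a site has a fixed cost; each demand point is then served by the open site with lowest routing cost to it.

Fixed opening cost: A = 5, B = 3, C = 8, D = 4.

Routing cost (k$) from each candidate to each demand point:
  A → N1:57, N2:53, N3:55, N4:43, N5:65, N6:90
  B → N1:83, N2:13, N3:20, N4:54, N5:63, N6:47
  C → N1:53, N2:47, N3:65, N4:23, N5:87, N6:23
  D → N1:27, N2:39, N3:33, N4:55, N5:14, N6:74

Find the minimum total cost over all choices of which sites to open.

135

Open {B, C, D}: assign each demand point to its cheapest open site.
  N1→D 27, N2→B 13, N3→B 20, N4→C 23, N5→D 14, N6→C 23
  routing cost 120, fixed 15 → total 135.
Compare {A, B, C, D}: routing cost 120 + fixed 20 = 140.
Compare {C, D}: routing cost 159 + fixed 12 = 171.
Compare {A, B, D}: routing cost 164 + fixed 12 = 176.
All other subsets cost ≥ 140. Minimum total cost: 135.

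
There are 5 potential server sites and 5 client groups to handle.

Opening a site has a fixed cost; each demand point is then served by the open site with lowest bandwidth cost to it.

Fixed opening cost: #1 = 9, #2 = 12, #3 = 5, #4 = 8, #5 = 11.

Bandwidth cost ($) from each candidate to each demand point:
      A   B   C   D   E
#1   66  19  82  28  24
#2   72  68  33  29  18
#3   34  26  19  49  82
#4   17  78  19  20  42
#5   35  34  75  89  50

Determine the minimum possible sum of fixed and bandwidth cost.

116

Open {#1, #4}: assign each demand point to its cheapest open site.
  A→#4 17, B→#1 19, C→#4 19, D→#4 20, E→#1 24
  bandwidth cost 99, fixed 17 → total 116.
Compare {#1, #3, #4}: bandwidth cost 99 + fixed 22 = 121.
Compare {#1, #2, #4}: bandwidth cost 93 + fixed 29 = 122.
Compare {#2, #3, #4}: bandwidth cost 100 + fixed 25 = 125.
All other subsets cost ≥ 121. Minimum total cost: 116.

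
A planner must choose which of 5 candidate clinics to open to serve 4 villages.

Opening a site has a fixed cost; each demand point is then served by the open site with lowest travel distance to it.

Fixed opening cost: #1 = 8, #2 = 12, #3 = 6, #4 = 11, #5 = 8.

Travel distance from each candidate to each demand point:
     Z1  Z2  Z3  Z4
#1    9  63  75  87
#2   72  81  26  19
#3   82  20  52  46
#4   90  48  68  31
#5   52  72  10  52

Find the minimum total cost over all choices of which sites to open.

Open {#1, #2, #3, #5}: assign each demand point to its cheapest open site.
  Z1→#1 9, Z2→#3 20, Z3→#5 10, Z4→#2 19
  travel distance 58, fixed 34 → total 92.
Compare {#1, #2, #3}: travel distance 74 + fixed 26 = 100.
Compare {#1, #3, #4, #5}: travel distance 70 + fixed 33 = 103.
Compare {#1, #2, #3, #4, #5}: travel distance 58 + fixed 45 = 103.
All other subsets cost ≥ 100. Minimum total cost: 92.

92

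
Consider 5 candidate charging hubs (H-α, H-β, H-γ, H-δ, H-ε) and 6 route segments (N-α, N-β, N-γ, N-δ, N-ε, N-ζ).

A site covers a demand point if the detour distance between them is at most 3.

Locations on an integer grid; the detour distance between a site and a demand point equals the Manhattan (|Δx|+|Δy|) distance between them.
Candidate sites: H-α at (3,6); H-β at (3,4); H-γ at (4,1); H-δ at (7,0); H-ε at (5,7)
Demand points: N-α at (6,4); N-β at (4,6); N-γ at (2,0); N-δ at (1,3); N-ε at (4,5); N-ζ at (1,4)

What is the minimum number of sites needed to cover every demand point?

Coverage sets (demand points within 3 of each site):
  H-α: {N-β, N-ε}
  H-β: {N-α, N-β, N-δ, N-ε, N-ζ}
  H-γ: {N-γ}
  H-δ: {}
  H-ε: {N-β, N-ε}
No single site covers all 6 demand points.
But {H-β, H-γ} covers everything, so the minimum is 2.

2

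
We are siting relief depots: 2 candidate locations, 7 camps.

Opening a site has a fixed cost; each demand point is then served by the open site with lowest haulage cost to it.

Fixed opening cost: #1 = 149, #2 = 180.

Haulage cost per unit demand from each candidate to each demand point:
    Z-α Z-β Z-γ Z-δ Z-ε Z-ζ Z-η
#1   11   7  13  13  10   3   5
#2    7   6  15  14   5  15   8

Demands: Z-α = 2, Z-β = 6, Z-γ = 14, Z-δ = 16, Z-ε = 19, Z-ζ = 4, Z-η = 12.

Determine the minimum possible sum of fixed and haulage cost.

865

Open {#1}: assign each demand point to its cheapest open site.
  Z-α→#1 2×11=22, Z-β→#1 6×7=42, Z-γ→#1 14×13=182, Z-δ→#1 16×13=208, Z-ε→#1 19×10=190, Z-ζ→#1 4×3=12, Z-η→#1 12×5=60
  haulage cost 716, fixed 149 → total 865.
Compare {#2}: haulage cost 735 + fixed 180 = 915.
Compare {#1, #2}: haulage cost 607 + fixed 329 = 936.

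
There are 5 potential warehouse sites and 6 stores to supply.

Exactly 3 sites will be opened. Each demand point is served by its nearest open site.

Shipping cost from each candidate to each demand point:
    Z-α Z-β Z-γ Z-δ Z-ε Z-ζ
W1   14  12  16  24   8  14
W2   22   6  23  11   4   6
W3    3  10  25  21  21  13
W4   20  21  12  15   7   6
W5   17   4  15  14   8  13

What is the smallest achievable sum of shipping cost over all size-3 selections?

42

Open {W2, W3, W4}.
  Z-α→W3 3, Z-β→W2 6, Z-γ→W4 12, Z-δ→W2 11, Z-ε→W2 4, Z-ζ→W2 6  ⇒ total 42.
Compare {W2, W3, W5}: total 43.
Compare {W1, W2, W3}: total 46.
No size-3 selection does better; minimum is 42.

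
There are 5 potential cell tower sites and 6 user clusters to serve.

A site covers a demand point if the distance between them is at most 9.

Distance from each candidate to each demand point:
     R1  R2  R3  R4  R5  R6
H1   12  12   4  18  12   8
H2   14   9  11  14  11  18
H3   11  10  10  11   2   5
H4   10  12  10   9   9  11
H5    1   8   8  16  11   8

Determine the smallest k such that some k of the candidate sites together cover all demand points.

Coverage sets (demand points within 9 of each site):
  H1: {R3, R6}
  H2: {R2}
  H3: {R5, R6}
  H4: {R4, R5}
  H5: {R1, R2, R3, R6}
No single site covers all 6 demand points.
But {H4, H5} covers everything, so the minimum is 2.

2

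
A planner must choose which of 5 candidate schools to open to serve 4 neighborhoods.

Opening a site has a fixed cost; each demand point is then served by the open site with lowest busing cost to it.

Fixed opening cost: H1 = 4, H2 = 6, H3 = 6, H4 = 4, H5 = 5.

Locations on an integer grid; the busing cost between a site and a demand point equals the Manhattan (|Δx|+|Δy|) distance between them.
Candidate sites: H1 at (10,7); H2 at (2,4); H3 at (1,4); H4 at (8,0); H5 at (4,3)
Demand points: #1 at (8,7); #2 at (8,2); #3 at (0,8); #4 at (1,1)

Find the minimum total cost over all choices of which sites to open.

26

Open {H1, H3, H4}: assign each demand point to its cheapest open site.
  #1→H1 2, #2→H4 2, #3→H3 5, #4→H3 3
  busing cost 12, fixed 14 → total 26.
Compare {H1, H3}: busing cost 17 + fixed 10 = 27.
Compare {H3, H4}: busing cost 17 + fixed 10 = 27.
Compare {H1, H2, H4}: busing cost 14 + fixed 14 = 28.
All other subsets cost ≥ 27. Minimum total cost: 26.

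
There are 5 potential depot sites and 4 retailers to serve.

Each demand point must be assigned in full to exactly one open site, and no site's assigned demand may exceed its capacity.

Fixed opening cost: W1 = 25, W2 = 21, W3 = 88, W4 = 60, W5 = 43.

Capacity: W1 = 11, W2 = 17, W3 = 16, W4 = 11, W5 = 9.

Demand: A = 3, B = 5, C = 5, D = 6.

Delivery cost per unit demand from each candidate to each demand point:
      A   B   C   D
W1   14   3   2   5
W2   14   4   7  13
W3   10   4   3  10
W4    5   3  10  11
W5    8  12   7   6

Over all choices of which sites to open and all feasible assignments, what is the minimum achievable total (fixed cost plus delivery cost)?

148

Open {W1, W2}; cheapest assignment that respects the capacities:
  W1 (cap 11, load 11): C, D — cost 5×2 + 6×5 = 40
  W2 (cap 17, load 8): A, B — cost 3×14 + 5×4 = 62
  Shipping 102, fixed 46 → total 148.
  Any other capacity-feasible assignment to {W1, W2} ships for at least 102.
Compare {W1, W5}: its best feasible assignment gives total 153.
Compare {W1, W4}: its best feasible assignment gives total 155.
Every other set of open sites that can feasibly serve all demand totals ≥ 153 even under its best assignment. Minimum: 148.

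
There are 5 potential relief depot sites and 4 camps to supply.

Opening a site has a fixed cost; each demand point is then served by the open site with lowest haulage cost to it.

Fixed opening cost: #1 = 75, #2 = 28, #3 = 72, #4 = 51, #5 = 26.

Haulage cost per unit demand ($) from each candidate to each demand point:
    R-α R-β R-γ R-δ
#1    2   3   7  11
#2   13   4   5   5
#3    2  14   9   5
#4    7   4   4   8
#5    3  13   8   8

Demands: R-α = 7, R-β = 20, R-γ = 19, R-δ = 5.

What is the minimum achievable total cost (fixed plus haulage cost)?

Open {#2, #5}: assign each demand point to its cheapest open site.
  R-α→#5 7×3=21, R-β→#2 20×4=80, R-γ→#2 19×5=95, R-δ→#2 5×5=25
  haulage cost 221, fixed 54 → total 275.
Compare {#4, #5}: haulage cost 217 + fixed 77 = 294.
Compare {#4}: haulage cost 245 + fixed 51 = 296.
Compare {#1, #2}: haulage cost 194 + fixed 103 = 297.
All other subsets cost ≥ 294. Minimum total cost: 275.

275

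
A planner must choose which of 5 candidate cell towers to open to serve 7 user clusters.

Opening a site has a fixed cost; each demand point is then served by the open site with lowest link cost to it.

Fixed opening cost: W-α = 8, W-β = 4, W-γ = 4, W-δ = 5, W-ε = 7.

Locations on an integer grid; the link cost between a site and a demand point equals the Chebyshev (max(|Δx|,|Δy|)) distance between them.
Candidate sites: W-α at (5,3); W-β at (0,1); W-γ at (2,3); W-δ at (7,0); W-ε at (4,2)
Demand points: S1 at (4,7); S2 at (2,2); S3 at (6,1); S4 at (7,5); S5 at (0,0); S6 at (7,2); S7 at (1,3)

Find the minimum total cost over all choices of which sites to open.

Open {W-γ, W-δ}: assign each demand point to its cheapest open site.
  S1→W-γ 4, S2→W-γ 1, S3→W-δ 1, S4→W-γ 5, S5→W-γ 3, S6→W-δ 2, S7→W-γ 1
  link cost 17, fixed 9 → total 26.
Compare {W-γ}: link cost 23 + fixed 4 = 27.
Compare {W-α, W-β}: link cost 15 + fixed 12 = 27.
Compare {W-α, W-γ}: link cost 15 + fixed 12 = 27.
All other subsets cost ≥ 27. Minimum total cost: 26.

26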